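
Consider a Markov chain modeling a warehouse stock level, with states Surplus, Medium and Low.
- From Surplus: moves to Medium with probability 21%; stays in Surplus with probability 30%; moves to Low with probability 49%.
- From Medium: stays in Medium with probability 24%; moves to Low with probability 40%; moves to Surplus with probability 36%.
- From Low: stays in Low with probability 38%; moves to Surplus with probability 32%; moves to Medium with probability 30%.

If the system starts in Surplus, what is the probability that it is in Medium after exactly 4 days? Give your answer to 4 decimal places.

0.2555

Propagate the distribution vector 4 days from Surplus.
After 0 days: (1.0000, 0.0000, 0.0000)
After 1 day: (0.3000, 0.2100, 0.4900)
After 2 days: (0.3224, 0.2604, 0.4172)
After 3 days: (0.3240, 0.2554, 0.4207)
After 4 days: (0.3237, 0.2555, 0.4207)
P(in Medium after 4 days) = 0.2555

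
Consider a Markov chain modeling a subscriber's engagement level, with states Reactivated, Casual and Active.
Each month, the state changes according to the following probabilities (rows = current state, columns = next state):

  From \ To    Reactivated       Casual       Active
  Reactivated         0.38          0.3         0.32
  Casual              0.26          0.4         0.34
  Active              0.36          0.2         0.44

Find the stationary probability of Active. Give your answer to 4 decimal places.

0.3703

Let the stationary distribution be π with π = πP and π_1 + π_2 + π_3 = 1.
π_1 = 0.38·π_1 + 0.26·π_2 + 0.36·π_3
π_2 = 0.3·π_1 + 0.4·π_2 + 0.2·π_3
Solving with the normalization constraint gives π = (0.3375, 0.2922, 0.3703).
So the stationary probability of Active is 0.3703.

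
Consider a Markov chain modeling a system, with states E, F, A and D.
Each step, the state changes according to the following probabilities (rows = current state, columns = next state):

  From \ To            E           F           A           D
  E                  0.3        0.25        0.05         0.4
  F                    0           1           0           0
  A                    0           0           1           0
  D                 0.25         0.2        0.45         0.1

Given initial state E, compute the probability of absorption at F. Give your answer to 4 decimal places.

Let h(s) be the probability of absorption at F starting from transient state s. Then h(F) = 1 and h(A) = 0. By first-step analysis:
h(E) = 0.3·h(E) + 0.25·1 + 0.05·0 + 0.4·h(D)
h(D) = 0.25·h(E) + 0.2·1 + 0.45·0 + 0.1·h(D)
Solving: h(E) = 0.5755, h(D) = 0.3821.
Starting from E, the probability is 0.5755.

0.5755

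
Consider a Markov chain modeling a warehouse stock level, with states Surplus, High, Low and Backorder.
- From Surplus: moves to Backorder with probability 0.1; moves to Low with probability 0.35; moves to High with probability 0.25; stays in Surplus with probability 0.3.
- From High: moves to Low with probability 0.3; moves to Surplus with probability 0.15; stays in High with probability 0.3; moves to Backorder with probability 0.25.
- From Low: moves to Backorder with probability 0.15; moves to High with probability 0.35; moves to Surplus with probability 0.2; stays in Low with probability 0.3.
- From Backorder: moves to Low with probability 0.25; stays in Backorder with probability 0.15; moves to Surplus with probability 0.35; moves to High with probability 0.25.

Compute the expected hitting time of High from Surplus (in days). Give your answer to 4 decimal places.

3.5440

Let t(s) be the expected number of days to first reach High from state s, with t(High) = 0. Conditioning on the first day:
t(Surplus) = 1 + 0.3·t(Surplus) + 0.35·t(Low) + 0.1·t(Backorder)
t(Low) = 1 + 0.2·t(Surplus) + 0.3·t(Low) + 0.15·t(Backorder)
t(Backorder) = 1 + 0.35·t(Surplus) + 0.25·t(Low) + 0.15·t(Backorder)
Solving: t(Surplus) = 3.5440, t(Low) = 3.2081, t(Backorder) = 3.5793.
Expected days from Surplus to High: 3.5440.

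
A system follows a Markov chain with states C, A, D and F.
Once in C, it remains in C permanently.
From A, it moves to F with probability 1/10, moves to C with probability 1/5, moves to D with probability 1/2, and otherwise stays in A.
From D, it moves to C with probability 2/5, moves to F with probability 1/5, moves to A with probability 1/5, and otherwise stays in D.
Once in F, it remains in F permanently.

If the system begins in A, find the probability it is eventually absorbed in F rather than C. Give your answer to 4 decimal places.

0.3333

Let h(s) be the probability of absorption at F starting from transient state s. Then h(F) = 1 and h(C) = 0. By first-step analysis:
h(A) = 0.2·0 + 0.2·h(A) + 0.5·h(D) + 0.1·1
h(D) = 0.4·0 + 0.2·h(A) + 0.2·h(D) + 0.2·1
Solving: h(A) = 0.3333, h(D) = 0.3333.
Starting from A, the probability is 0.3333.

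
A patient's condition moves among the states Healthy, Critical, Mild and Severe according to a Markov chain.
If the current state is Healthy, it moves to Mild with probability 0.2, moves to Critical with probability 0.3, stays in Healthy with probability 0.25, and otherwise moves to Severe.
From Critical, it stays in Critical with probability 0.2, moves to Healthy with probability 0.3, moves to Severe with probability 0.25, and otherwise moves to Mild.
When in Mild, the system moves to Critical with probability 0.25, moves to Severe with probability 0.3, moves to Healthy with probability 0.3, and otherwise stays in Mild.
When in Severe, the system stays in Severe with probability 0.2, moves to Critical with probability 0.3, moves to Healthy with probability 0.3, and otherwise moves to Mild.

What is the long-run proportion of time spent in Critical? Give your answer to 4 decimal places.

Let the stationary distribution be π with π = πP and π_1 + π_2 + π_3 + π_4 = 1.
π_1 = 0.25·π_1 + 0.3·π_2 + 0.3·π_3 + 0.3·π_4
π_2 = 0.3·π_1 + 0.2·π_2 + 0.25·π_3 + 0.3·π_4
π_3 = 0.2·π_1 + 0.25·π_2 + 0.15·π_3 + 0.2·π_4
Solving with the normalization constraint gives π = (0.2857, 0.2635, 0.2030, 0.2478).
So the stationary probability of Critical is 0.2635.

0.2635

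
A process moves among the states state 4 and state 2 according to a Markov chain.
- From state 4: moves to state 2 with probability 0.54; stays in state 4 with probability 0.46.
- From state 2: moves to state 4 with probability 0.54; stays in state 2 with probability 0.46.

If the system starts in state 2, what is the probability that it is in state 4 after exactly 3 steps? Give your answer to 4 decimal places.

Propagate the distribution vector 3 steps from state 2.
After 0 steps: (0.0000, 1.0000)
After 1 step: (0.5400, 0.4600)
After 2 steps: (0.4968, 0.5032)
After 3 steps: (0.5003, 0.4997)
P(in state 4 after 3 steps) = 0.5003

0.5003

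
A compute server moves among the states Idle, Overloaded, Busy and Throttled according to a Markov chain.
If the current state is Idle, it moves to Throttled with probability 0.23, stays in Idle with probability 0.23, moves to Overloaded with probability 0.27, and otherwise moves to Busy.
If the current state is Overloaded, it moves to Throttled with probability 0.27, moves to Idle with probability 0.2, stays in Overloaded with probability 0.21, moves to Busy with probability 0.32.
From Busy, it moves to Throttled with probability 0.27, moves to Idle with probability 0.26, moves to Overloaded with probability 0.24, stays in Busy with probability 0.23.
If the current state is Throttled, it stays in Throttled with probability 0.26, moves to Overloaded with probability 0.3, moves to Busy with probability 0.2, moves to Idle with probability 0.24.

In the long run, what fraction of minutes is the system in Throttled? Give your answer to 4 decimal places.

Let the stationary distribution be π with π = πP and π_1 + π_2 + π_3 + π_4 = 1.
π_1 = 0.23·π_1 + 0.2·π_2 + 0.26·π_3 + 0.24·π_4
π_2 = 0.27·π_1 + 0.21·π_2 + 0.24·π_3 + 0.3·π_4
π_3 = 0.27·π_1 + 0.32·π_2 + 0.23·π_3 + 0.2·π_4
Solving with the normalization constraint gives π = (0.2326, 0.2548, 0.2545, 0.2581).
So the stationary probability of Throttled is 0.2581.

0.2581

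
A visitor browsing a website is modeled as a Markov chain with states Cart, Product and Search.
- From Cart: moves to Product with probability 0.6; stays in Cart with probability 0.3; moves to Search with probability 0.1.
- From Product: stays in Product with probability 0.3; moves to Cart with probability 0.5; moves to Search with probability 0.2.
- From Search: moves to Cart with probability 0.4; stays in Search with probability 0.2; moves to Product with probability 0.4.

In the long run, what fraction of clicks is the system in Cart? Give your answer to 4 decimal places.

0.4034

Let the stationary distribution be π with π = πP and π_1 + π_2 + π_3 = 1.
π_1 = 0.3·π_1 + 0.5·π_2 + 0.4·π_3
π_2 = 0.6·π_1 + 0.3·π_2 + 0.4·π_3
Solving with the normalization constraint gives π = (0.4034, 0.4370, 0.1597).
So the stationary probability of Cart is 0.4034.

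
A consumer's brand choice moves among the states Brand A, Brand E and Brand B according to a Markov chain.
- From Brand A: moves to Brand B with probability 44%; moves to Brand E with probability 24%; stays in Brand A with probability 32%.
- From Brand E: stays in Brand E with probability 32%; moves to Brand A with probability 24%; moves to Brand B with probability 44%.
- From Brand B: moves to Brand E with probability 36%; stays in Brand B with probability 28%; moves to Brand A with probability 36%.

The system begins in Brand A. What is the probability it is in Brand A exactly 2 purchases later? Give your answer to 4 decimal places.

0.3184

Sum over the intermediate state after 1 purchase:
P = P(Brand A→Brand A)·P(Brand A→Brand A) + P(Brand A→Brand E)·P(Brand E→Brand A) + P(Brand A→Brand B)·P(Brand B→Brand A)
  = 0.32×0.32 + 0.24×0.24 + 0.44×0.36
  = 0.1024 + 0.0576 + 0.1584 = 0.3184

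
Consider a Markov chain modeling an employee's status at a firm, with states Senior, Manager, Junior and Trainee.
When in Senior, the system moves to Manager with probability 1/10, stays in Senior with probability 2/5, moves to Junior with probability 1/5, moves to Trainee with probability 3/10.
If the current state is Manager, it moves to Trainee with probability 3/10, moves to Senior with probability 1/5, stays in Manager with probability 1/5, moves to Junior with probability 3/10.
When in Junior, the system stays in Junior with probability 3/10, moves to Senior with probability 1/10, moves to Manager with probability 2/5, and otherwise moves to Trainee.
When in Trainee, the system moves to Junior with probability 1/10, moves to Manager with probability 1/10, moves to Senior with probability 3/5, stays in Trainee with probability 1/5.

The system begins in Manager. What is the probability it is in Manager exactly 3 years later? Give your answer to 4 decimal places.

Propagate the distribution vector 3 years from Manager.
After 0 years: (0.0000, 1.0000, 0.0000, 0.0000)
After 1 year: (0.2000, 0.2000, 0.3000, 0.3000)
After 2 years: (0.3300, 0.2100, 0.2200, 0.2400)
After 3 years: (0.3400, 0.1870, 0.2190, 0.2540)
P(in Manager after 3 years) = 0.1870

0.1870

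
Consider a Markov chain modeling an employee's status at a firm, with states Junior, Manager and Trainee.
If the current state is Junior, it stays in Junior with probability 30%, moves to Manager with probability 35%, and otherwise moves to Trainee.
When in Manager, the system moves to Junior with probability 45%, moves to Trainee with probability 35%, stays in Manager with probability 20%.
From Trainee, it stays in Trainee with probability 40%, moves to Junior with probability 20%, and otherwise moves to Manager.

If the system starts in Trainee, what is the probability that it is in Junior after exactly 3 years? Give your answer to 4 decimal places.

Propagate the distribution vector 3 years from Trainee.
After 0 years: (0.0000, 0.0000, 1.0000)
After 1 year: (0.2000, 0.4000, 0.4000)
After 2 years: (0.3200, 0.3100, 0.3700)
After 3 years: (0.3095, 0.3220, 0.3685)
P(in Junior after 3 years) = 0.3095

0.3095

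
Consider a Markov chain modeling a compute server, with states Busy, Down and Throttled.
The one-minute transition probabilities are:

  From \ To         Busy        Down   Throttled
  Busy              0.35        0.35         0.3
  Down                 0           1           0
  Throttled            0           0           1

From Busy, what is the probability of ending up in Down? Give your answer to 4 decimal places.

0.5385

Let h(s) be the probability of absorption at Down starting from transient state s. Then h(Down) = 1 and h(Throttled) = 0. By first-step analysis:
h(Busy) = 0.35·h(Busy) + 0.35·1 + 0.3·0
Solving: h(Busy) = 0.5385.
Starting from Busy, the probability is 0.5385.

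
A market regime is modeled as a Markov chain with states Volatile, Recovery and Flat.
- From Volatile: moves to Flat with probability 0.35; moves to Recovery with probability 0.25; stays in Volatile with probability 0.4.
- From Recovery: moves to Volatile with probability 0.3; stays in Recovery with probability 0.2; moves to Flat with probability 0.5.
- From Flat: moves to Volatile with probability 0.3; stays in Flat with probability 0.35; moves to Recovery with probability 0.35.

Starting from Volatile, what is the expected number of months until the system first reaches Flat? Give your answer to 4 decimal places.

2.5926

Let t(s) be the expected number of months to first reach Flat from state s, with t(Flat) = 0. Conditioning on the first month:
t(Volatile) = 1 + 0.4·t(Volatile) + 0.25·t(Recovery)
t(Recovery) = 1 + 0.3·t(Volatile) + 0.2·t(Recovery)
Solving: t(Volatile) = 2.5926, t(Recovery) = 2.2222.
Expected months from Volatile to Flat: 2.5926.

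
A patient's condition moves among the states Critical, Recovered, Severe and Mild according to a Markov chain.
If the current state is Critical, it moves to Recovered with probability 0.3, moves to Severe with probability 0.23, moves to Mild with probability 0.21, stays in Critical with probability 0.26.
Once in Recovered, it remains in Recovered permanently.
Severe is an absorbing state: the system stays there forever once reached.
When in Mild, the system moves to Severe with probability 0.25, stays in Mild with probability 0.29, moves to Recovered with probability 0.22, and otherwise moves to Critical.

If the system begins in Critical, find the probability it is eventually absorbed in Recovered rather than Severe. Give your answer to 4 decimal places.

0.5457

Let h(s) be the probability of absorption at Recovered starting from transient state s. Then h(Recovered) = 1 and h(Severe) = 0. By first-step analysis:
h(Critical) = 0.26·h(Critical) + 0.3·1 + 0.23·0 + 0.21·h(Mild)
h(Mild) = 0.24·h(Critical) + 0.22·1 + 0.25·0 + 0.29·h(Mild)
Solving: h(Critical) = 0.5457, h(Mild) = 0.4943.
Starting from Critical, the probability is 0.5457.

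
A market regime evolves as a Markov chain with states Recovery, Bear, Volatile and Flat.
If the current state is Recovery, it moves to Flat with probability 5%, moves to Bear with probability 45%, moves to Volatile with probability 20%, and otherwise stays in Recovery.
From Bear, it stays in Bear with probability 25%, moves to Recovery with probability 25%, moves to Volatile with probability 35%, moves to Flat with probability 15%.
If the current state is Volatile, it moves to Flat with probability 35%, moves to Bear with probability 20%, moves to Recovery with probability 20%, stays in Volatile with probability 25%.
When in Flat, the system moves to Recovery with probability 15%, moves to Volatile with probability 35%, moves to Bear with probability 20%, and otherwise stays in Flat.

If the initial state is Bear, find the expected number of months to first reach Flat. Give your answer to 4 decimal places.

5.4931

Let t(s) be the expected number of months to first reach Flat from state s, with t(Flat) = 0. Conditioning on the first month:
t(Recovery) = 1 + 0.3·t(Recovery) + 0.45·t(Bear) + 0.2·t(Volatile)
t(Bear) = 1 + 0.25·t(Recovery) + 0.25·t(Bear) + 0.35·t(Volatile)
t(Volatile) = 1 + 0.2·t(Recovery) + 0.2·t(Bear) + 0.25·t(Volatile)
Solving: t(Recovery) = 6.2343, t(Bear) = 5.4931, t(Volatile) = 4.4606.
Expected months from Bear to Flat: 5.4931.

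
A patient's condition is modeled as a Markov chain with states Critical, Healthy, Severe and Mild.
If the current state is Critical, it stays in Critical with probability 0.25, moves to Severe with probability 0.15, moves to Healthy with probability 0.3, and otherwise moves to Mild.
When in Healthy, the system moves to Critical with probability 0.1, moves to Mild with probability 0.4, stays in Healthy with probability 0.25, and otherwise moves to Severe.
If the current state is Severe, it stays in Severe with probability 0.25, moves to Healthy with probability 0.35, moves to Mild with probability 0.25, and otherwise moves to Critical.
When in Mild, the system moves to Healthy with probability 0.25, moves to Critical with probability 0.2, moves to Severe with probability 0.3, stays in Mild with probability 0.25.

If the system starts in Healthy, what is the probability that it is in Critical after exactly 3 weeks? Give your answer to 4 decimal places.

0.1674

Propagate the distribution vector 3 weeks from Healthy.
After 0 weeks: (0.0000, 1.0000, 0.0000, 0.0000)
After 1 week: (0.1000, 0.2500, 0.2500, 0.4000)
After 2 weeks: (0.1675, 0.2800, 0.2600, 0.2925)
After 3 weeks: (0.1674, 0.2844, 0.2479, 0.3004)
P(in Critical after 3 weeks) = 0.1674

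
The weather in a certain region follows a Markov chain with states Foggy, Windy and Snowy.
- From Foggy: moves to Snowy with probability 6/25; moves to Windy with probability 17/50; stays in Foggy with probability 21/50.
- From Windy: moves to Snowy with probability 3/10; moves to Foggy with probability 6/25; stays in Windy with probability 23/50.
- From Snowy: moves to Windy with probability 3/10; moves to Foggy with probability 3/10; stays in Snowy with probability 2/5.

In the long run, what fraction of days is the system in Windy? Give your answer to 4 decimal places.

Let the stationary distribution be π with π = πP and π_1 + π_2 + π_3 = 1.
π_1 = 0.42·π_1 + 0.24·π_2 + 0.3·π_3
π_2 = 0.34·π_1 + 0.46·π_2 + 0.3·π_3
Solving with the normalization constraint gives π = (0.3155, 0.3722, 0.3123).
So the stationary probability of Windy is 0.3722.

0.3722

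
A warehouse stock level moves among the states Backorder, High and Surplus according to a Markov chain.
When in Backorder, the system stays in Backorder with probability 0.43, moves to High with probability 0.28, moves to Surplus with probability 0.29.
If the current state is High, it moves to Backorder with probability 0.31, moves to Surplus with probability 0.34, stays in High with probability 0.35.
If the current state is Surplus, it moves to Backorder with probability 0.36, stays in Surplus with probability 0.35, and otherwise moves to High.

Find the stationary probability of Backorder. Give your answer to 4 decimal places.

Let the stationary distribution be π with π = πP and π_1 + π_2 + π_3 = 1.
π_1 = 0.43·π_1 + 0.31·π_2 + 0.36·π_3
π_2 = 0.28·π_1 + 0.35·π_2 + 0.29·π_3
Solving with the normalization constraint gives π = (0.3707, 0.3046, 0.3247).
So the stationary probability of Backorder is 0.3707.

0.3707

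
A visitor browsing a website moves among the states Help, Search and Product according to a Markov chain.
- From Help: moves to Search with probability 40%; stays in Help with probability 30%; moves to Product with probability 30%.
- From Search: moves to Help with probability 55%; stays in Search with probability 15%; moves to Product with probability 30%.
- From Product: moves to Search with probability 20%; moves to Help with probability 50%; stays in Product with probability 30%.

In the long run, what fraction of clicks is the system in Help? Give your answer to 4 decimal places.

Let the stationary distribution be π with π = πP and π_1 + π_2 + π_3 = 1.
π_1 = 0.3·π_1 + 0.55·π_2 + 0.5·π_3
π_2 = 0.4·π_1 + 0.15·π_2 + 0.2·π_3
Solving with the normalization constraint gives π = (0.4280, 0.2720, 0.3000).
So the stationary probability of Help is 0.4280.

0.4280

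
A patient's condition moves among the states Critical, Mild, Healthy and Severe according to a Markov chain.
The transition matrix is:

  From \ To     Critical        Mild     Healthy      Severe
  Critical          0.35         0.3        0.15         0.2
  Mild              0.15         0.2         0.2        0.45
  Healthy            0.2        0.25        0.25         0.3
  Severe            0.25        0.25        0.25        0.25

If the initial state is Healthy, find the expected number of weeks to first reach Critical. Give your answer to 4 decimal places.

Let t(s) be the expected number of weeks to first reach Critical from state s, with t(Critical) = 0. Conditioning on the first week:
t(Mild) = 1 + 0.2·t(Mild) + 0.2·t(Healthy) + 0.45·t(Severe)
t(Healthy) = 1 + 0.25·t(Mild) + 0.25·t(Healthy) + 0.3·t(Severe)
t(Severe) = 1 + 0.25·t(Mild) + 0.25·t(Healthy) + 0.25·t(Severe)
Solving: t(Mild) = 5.1000, t(Healthy) = 4.9000, t(Severe) = 4.6667.
Expected weeks from Healthy to Critical: 4.9000.

4.9000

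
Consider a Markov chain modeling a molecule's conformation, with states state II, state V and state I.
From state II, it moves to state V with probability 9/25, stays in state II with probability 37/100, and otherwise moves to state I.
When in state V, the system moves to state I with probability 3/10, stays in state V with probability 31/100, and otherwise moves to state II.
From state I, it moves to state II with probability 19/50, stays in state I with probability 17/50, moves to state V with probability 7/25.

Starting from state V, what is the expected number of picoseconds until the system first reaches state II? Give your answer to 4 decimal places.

Let t(s) be the expected number of picoseconds to first reach state II from state s, with t(state II) = 0. Conditioning on the first picosecond:
t(state V) = 1 + 0.31·t(state V) + 0.3·t(state I)
t(state I) = 1 + 0.28·t(state V) + 0.34·t(state I)
Solving: t(state V) = 2.5848, t(state I) = 2.6117.
Expected picoseconds from state V to state II: 2.5848.

2.5848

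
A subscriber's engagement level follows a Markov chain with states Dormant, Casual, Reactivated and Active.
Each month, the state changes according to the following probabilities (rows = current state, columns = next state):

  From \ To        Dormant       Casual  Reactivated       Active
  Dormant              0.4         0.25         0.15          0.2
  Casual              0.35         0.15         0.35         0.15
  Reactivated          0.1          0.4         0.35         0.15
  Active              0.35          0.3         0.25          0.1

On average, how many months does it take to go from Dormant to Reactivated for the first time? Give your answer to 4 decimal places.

4.6702

Let t(s) be the expected number of months to first reach Reactivated from state s, with t(Reactivated) = 0. Conditioning on the first month:
t(Dormant) = 1 + 0.4·t(Dormant) + 0.25·t(Casual) + 0.2·t(Active)
t(Casual) = 1 + 0.35·t(Dormant) + 0.15·t(Casual) + 0.15·t(Active)
t(Active) = 1 + 0.35·t(Dormant) + 0.3·t(Casual) + 0.1·t(Active)
Solving: t(Dormant) = 4.6702, t(Casual) = 3.8421, t(Active) = 4.2080.
Expected months from Dormant to Reactivated: 4.6702.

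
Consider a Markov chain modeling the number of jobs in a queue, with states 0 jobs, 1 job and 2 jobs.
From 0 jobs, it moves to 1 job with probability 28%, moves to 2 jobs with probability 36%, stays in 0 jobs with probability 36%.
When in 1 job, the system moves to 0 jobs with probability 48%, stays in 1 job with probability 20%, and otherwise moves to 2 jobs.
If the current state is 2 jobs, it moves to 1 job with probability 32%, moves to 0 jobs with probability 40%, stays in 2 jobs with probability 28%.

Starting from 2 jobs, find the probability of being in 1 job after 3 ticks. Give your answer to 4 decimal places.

0.2717

Propagate the distribution vector 3 ticks from 2 jobs.
After 0 ticks: (0.0000, 0.0000, 1.0000)
After 1 tick: (0.4000, 0.3200, 0.2800)
After 2 ticks: (0.4096, 0.2656, 0.3248)
After 3 ticks: (0.4049, 0.2717, 0.3234)
P(in 1 job after 3 ticks) = 0.2717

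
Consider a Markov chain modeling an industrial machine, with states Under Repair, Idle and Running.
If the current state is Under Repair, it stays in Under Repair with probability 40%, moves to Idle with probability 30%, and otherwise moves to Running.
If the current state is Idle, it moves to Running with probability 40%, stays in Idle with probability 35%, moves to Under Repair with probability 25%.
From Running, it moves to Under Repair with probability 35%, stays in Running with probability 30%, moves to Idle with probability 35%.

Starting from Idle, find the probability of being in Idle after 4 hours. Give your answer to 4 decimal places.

Propagate the distribution vector 4 hours from Idle.
After 0 hours: (0.0000, 1.0000, 0.0000)
After 1 hour: (0.2500, 0.3500, 0.4000)
After 2 hours: (0.3275, 0.3375, 0.3350)
After 3 hours: (0.3326, 0.3336, 0.3338)
After 4 hours: (0.3333, 0.3334, 0.3334)
P(in Idle after 4 hours) = 0.3334

0.3334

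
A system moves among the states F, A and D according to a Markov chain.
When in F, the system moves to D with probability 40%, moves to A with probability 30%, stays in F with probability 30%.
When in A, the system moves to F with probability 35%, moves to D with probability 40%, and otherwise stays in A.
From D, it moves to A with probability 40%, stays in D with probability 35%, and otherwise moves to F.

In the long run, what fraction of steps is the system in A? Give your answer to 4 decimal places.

0.3220

Let the stationary distribution be π with π = πP and π_1 + π_2 + π_3 = 1.
π_1 = 0.3·π_1 + 0.35·π_2 + 0.25·π_3
π_2 = 0.3·π_1 + 0.25·π_2 + 0.4·π_3
Solving with the normalization constraint gives π = (0.2971, 0.3220, 0.3810).
So the stationary probability of A is 0.3220.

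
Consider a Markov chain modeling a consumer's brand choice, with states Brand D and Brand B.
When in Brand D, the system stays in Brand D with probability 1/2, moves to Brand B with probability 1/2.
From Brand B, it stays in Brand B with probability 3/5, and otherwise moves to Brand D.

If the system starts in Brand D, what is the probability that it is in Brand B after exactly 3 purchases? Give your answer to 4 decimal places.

0.5550

Propagate the distribution vector 3 purchases from Brand D.
After 0 purchases: (1.0000, 0.0000)
After 1 purchase: (0.5000, 0.5000)
After 2 purchases: (0.4500, 0.5500)
After 3 purchases: (0.4450, 0.5550)
P(in Brand B after 3 purchases) = 0.5550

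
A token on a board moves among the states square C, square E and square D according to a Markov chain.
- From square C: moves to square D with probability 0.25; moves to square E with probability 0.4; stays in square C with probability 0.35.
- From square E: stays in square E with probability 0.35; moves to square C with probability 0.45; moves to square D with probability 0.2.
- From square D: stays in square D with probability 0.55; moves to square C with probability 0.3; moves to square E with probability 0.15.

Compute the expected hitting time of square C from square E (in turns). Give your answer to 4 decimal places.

2.4762

Let t(s) be the expected number of turns to first reach square C from state s, with t(square C) = 0. Conditioning on the first turn:
t(square E) = 1 + 0.35·t(square E) + 0.2·t(square D)
t(square D) = 1 + 0.15·t(square E) + 0.55·t(square D)
Solving: t(square E) = 2.4762, t(square D) = 3.0476.
Expected turns from square E to square C: 2.4762.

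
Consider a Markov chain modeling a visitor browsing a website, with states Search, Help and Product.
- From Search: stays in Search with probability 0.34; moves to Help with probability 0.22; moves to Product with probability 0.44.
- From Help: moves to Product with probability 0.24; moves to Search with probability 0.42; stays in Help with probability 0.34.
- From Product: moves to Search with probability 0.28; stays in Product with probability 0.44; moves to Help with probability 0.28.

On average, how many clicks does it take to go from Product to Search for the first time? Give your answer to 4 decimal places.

Let t(s) be the expected number of clicks to first reach Search from state s, with t(Search) = 0. Conditioning on the first click:
t(Help) = 1 + 0.34·t(Help) + 0.24·t(Product)
t(Product) = 1 + 0.28·t(Help) + 0.44·t(Product)
Solving: t(Help) = 2.6455, t(Product) = 3.1085.
Expected clicks from Product to Search: 3.1085.

3.1085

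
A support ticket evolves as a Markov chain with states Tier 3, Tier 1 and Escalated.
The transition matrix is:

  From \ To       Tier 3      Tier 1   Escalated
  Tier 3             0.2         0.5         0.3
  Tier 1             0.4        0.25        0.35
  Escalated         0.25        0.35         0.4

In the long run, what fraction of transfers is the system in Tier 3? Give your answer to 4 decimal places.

0.2892

Let the stationary distribution be π with π = πP and π_1 + π_2 + π_3 = 1.
π_1 = 0.2·π_1 + 0.4·π_2 + 0.25·π_3
π_2 = 0.5·π_1 + 0.25·π_2 + 0.35·π_3
Solving with the normalization constraint gives π = (0.2892, 0.3576, 0.3532).
So the stationary probability of Tier 3 is 0.2892.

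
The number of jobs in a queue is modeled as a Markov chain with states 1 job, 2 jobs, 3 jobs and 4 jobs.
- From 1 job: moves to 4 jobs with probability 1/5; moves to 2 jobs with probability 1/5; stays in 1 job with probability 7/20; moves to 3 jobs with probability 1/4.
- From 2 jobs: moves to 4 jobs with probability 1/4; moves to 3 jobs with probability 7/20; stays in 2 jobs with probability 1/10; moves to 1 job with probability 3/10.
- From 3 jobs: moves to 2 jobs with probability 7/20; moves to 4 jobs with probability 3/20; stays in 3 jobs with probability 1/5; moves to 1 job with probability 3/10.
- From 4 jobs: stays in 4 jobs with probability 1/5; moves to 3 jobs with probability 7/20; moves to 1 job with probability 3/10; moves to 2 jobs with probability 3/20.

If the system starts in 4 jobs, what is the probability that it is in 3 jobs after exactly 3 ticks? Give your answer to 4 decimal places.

0.2784

Propagate the distribution vector 3 ticks from 4 jobs.
After 0 ticks: (0.0000, 0.0000, 0.0000, 1.0000)
After 1 tick: (0.3000, 0.1500, 0.3500, 0.2000)
After 2 ticks: (0.3150, 0.2275, 0.2675, 0.1900)
After 3 ticks: (0.3158, 0.2079, 0.2784, 0.1980)
P(in 3 jobs after 3 ticks) = 0.2784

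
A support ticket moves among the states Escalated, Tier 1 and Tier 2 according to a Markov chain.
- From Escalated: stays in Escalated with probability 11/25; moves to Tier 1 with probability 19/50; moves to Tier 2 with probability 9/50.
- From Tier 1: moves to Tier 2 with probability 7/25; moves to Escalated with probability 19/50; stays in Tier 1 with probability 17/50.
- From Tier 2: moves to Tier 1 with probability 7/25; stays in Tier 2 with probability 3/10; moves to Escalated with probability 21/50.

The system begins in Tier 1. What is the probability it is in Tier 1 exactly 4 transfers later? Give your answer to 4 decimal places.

Propagate the distribution vector 4 transfers from Tier 1.
After 0 transfers: (0.0000, 1.0000, 0.0000)
After 1 transfer: (0.3800, 0.3400, 0.2800)
After 2 transfers: (0.4140, 0.3384, 0.2476)
After 3 transfers: (0.4147, 0.3417, 0.2436)
After 4 transfers: (0.4146, 0.3420, 0.2434)
P(in Tier 1 after 4 transfers) = 0.3420

0.3420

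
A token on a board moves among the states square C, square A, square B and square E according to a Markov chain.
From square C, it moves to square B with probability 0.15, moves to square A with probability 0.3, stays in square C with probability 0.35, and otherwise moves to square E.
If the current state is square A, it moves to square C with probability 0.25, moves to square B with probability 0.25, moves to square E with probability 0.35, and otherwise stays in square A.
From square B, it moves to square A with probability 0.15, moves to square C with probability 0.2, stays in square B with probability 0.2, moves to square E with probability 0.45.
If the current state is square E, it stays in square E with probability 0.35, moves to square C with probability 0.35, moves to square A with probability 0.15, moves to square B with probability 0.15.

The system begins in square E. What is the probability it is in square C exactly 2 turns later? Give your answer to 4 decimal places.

0.3125

Propagate the distribution vector 2 turns from square E.
After 0 turns: (0.0000, 0.0000, 0.0000, 1.0000)
After 1 turn: (0.3500, 0.1500, 0.1500, 0.3500)
After 2 turns: (0.3125, 0.2025, 0.1725, 0.3125)
P(in square C after 2 turns) = 0.3125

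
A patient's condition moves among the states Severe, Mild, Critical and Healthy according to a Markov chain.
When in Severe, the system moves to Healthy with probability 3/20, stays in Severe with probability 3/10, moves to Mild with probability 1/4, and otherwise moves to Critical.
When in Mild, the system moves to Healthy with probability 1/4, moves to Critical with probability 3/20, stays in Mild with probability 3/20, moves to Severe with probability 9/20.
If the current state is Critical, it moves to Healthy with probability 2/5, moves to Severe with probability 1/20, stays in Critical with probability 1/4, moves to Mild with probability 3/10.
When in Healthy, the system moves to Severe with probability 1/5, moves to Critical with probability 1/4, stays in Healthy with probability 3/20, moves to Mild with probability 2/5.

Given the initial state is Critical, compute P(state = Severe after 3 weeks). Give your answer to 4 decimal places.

Propagate the distribution vector 3 weeks from Critical.
After 0 weeks: (0.0000, 0.0000, 1.0000, 0.0000)
After 1 week: (0.0500, 0.3000, 0.2500, 0.4000)
After 2 weeks: (0.2425, 0.2925, 0.2225, 0.2425)
After 3 weeks: (0.2640, 0.2683, 0.2329, 0.2349)
P(in Severe after 3 weeks) = 0.2640

0.2640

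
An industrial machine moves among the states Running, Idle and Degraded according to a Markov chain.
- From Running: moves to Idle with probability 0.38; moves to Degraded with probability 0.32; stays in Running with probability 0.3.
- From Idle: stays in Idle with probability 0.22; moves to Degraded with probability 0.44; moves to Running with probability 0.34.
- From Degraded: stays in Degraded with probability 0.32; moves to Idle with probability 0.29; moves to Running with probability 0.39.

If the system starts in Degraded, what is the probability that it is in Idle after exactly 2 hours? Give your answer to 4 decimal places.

Sum over the intermediate state after 1 hour:
P = P(Degraded→Running)·P(Running→Idle) + P(Degraded→Idle)·P(Idle→Idle) + P(Degraded→Degraded)·P(Degraded→Idle)
  = 0.39×0.38 + 0.29×0.22 + 0.32×0.29
  = 0.1482 + 0.0638 + 0.0928 = 0.3048

0.3048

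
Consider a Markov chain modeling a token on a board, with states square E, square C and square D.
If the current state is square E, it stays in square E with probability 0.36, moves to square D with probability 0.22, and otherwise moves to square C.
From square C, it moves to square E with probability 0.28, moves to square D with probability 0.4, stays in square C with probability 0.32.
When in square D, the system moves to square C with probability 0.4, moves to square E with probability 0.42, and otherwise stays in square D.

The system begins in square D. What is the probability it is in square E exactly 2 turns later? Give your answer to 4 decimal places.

Sum over the intermediate state after 1 turn:
P = P(square D→square E)·P(square E→square E) + P(square D→square C)·P(square C→square E) + P(square D→square D)·P(square D→square E)
  = 0.42×0.36 + 0.4×0.28 + 0.18×0.42
  = 0.1512 + 0.1120 + 0.0756 = 0.3388

0.3388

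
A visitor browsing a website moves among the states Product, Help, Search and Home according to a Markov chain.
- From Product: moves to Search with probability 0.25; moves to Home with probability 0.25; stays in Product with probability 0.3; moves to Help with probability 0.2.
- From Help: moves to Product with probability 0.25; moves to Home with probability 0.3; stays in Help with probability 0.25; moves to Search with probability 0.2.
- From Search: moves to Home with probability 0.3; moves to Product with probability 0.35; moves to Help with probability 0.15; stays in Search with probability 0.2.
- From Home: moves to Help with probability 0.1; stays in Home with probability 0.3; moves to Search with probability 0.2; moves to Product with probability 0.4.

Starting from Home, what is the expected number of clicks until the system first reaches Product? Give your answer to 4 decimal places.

2.6984

Let t(s) be the expected number of clicks to first reach Product from state s, with t(Product) = 0. Conditioning on the first click:
t(Help) = 1 + 0.25·t(Help) + 0.2·t(Search) + 0.3·t(Home)
t(Search) = 1 + 0.15·t(Help) + 0.2·t(Search) + 0.3·t(Home)
t(Home) = 1 + 0.1·t(Help) + 0.2·t(Search) + 0.3·t(Home)
Solving: t(Help) = 3.1746, t(Search) = 2.8571, t(Home) = 2.6984.
Expected clicks from Home to Product: 2.6984.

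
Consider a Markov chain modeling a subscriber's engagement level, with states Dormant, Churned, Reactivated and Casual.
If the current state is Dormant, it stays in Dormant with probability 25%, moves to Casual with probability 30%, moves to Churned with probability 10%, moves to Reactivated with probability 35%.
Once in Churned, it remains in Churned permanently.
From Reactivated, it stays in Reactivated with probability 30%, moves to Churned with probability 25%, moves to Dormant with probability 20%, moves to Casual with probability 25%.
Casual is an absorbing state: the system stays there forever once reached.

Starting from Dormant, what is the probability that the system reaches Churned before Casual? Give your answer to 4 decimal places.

Let h(s) be the probability of absorption at Churned starting from transient state s. Then h(Churned) = 1 and h(Casual) = 0. By first-step analysis:
h(Dormant) = 0.25·h(Dormant) + 0.1·1 + 0.35·h(Reactivated) + 0.3·0
h(Reactivated) = 0.2·h(Dormant) + 0.25·1 + 0.3·h(Reactivated) + 0.25·0
Solving: h(Dormant) = 0.3462, h(Reactivated) = 0.4560.
Starting from Dormant, the probability is 0.3462.

0.3462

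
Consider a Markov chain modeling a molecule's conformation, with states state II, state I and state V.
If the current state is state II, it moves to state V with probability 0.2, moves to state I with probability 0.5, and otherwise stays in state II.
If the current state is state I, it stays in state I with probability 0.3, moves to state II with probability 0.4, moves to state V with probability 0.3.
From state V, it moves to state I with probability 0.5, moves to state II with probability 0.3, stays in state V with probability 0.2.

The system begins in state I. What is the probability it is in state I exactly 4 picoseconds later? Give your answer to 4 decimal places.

Propagate the distribution vector 4 picoseconds from state I.
After 0 picoseconds: (0.0000, 1.0000, 0.0000)
After 1 picosecond: (0.4000, 0.3000, 0.3000)
After 2 picoseconds: (0.3300, 0.4400, 0.2300)
After 3 picoseconds: (0.3440, 0.4120, 0.2440)
After 4 picoseconds: (0.3412, 0.4176, 0.2412)
P(in state I after 4 picoseconds) = 0.4176

0.4176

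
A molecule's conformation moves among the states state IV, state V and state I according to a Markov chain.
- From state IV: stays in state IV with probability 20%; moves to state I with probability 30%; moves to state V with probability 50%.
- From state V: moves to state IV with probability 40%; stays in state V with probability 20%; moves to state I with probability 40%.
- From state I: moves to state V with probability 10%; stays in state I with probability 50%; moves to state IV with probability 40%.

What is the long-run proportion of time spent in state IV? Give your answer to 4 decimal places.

0.3333

Let the stationary distribution be π with π = πP and π_1 + π_2 + π_3 = 1.
π_1 = 0.2·π_1 + 0.4·π_2 + 0.4·π_3
π_2 = 0.5·π_1 + 0.2·π_2 + 0.1·π_3
Solving with the normalization constraint gives π = (0.3333, 0.2593, 0.4074).
So the stationary probability of state IV is 0.3333.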